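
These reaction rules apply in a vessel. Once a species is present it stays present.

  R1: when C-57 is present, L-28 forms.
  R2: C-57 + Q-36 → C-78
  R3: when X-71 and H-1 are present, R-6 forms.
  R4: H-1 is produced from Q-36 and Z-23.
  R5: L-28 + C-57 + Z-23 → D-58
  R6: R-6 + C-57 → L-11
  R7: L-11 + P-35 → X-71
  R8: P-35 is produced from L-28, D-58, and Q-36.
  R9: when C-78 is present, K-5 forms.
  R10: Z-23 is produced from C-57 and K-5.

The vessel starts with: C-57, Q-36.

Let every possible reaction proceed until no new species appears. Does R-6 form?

No

R-6 would need X-71 and H-1 (R3), but X-71 never forms.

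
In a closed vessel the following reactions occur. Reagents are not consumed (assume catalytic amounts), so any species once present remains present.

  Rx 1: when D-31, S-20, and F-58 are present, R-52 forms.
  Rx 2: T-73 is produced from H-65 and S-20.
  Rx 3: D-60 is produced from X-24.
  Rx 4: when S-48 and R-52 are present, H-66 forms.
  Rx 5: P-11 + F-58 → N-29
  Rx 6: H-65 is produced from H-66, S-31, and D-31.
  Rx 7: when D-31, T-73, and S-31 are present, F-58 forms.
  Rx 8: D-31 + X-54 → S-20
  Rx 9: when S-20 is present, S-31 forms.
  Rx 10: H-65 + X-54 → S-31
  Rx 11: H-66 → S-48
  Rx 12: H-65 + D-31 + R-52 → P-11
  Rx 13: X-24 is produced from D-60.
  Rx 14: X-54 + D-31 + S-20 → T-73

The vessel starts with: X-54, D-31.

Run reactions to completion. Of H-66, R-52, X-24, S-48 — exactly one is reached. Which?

R-52

D-31 and X-54 present → S-20 forms (Rx 8).
X-54, D-31, and S-20 present → T-73 forms (Rx 14).
S-20 present → S-31 forms (Rx 9).
D-31, T-73, and S-31 present → F-58 forms (Rx 7).
D-31, S-20, and F-58 present → R-52 forms (Rx 1).
X-24 would need D-60 (Rx 13), but D-60 never forms. H-66 would need S-48 and R-52 (Rx 4), but S-48 never forms. S-48 would need H-66 (Rx 11), but H-66 never forms.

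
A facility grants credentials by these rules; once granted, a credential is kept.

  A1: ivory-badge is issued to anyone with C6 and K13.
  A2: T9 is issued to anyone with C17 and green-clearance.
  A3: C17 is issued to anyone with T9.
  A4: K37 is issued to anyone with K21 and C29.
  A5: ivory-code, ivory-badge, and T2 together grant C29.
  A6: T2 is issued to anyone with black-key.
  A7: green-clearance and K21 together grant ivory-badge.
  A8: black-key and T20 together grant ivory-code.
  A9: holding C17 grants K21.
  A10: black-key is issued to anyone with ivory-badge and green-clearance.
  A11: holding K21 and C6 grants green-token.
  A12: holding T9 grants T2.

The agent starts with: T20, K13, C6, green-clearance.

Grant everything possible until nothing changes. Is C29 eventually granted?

Holding C6 and K13 grants ivory-badge (A1).
Holding ivory-badge and green-clearance grants black-key (A10).
Holding black-key grants T2 (A6).
Holding black-key and T20 grants ivory-code (A8).
Holding ivory-code, ivory-badge, and T2 grants C29 (A5).

Yes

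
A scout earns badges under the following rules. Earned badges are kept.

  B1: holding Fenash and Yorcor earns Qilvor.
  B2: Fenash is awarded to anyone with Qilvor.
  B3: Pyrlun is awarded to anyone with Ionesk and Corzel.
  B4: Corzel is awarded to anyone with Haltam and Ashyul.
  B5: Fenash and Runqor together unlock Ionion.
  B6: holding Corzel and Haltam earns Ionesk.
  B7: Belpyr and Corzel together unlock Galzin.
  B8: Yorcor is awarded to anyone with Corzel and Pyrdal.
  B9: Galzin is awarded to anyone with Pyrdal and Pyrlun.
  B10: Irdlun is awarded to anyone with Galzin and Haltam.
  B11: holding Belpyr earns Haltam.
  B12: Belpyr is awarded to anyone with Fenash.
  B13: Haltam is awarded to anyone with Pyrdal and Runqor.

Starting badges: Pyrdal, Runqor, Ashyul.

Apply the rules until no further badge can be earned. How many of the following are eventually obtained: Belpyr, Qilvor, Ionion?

0

Belpyr would need Fenash (B12), but Fenash is never earned.
Qilvor would need Fenash and Yorcor (B1), but Fenash is never earned.
Ionion would need Fenash and Runqor (B5), but Fenash is never earned.
None of the 3 are reached.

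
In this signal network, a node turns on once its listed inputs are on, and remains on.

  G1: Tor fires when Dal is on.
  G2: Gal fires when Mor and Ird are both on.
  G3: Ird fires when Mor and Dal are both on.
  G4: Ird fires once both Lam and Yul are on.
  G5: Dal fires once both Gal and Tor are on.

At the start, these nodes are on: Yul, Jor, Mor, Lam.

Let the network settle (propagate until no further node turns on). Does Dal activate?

Dal would need Gal and Tor (G5), but Tor never turns on.

No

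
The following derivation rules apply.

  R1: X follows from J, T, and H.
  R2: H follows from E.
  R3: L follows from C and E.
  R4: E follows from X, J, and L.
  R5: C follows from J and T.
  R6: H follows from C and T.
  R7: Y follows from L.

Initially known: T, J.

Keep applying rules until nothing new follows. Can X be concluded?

Yes

From J and T, R5 gives C.
C and T hold, so H follows (R6).
J, T, and H hold, so X follows (R1).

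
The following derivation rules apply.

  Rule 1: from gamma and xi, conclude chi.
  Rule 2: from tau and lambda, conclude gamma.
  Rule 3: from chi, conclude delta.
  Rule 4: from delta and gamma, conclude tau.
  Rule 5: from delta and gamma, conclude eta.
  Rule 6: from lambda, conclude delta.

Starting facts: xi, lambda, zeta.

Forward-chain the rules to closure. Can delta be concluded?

From lambda, Rule 6 gives delta.

Yes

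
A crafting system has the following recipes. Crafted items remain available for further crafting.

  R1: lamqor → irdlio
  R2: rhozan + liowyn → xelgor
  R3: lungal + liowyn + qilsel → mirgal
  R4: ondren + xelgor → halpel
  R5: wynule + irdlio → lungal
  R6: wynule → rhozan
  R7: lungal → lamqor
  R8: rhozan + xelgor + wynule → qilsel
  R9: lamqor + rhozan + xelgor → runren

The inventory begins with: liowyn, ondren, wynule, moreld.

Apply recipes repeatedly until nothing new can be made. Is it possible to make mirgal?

No

mirgal would need lungal, liowyn, and qilsel (R3), but lungal is never obtained.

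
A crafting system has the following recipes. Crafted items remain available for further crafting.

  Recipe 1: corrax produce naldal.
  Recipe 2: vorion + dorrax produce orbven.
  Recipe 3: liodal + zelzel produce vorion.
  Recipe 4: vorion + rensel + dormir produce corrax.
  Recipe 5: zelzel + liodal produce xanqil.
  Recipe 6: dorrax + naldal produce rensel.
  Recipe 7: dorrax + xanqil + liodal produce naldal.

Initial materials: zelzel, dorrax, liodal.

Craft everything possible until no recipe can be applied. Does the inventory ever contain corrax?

corrax would need vorion, rensel, and dormir (Recipe 4), but dormir is never obtained.

No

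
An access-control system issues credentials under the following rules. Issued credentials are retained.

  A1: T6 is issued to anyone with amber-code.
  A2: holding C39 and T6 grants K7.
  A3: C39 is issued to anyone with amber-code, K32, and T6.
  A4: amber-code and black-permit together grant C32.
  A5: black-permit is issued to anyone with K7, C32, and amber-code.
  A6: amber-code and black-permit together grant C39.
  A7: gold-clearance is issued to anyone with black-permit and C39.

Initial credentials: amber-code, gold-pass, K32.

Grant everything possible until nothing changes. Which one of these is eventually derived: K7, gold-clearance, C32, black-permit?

K7

Holding amber-code grants T6 (A1).
Holding amber-code, K32, and T6 grants C39 (A3).
Holding C39 and T6 grants K7 (A2).
black-permit would need K7, C32, and amber-code (A5), but C32 is never granted. gold-clearance would need black-permit and C39 (A7), but black-permit is never granted. C32 would need amber-code and black-permit (A4), but black-permit is never granted.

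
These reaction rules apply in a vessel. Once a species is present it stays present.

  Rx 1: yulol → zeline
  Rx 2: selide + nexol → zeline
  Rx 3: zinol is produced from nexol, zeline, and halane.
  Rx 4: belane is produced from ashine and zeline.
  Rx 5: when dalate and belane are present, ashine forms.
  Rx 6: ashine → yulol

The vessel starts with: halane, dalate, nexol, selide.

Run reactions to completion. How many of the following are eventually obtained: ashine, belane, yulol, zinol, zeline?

selide and nexol present → zeline forms (Rx 2).
nexol, zeline, and halane present → zinol forms (Rx 3).
ashine would need dalate and belane (Rx 5), but belane never forms.
belane would need ashine and zeline (Rx 4), but ashine never forms.
yulol would need ashine (Rx 6), but ashine never forms.
zinol: reached.
zeline: reached.
Reached: zinol and zeline — 2 of the 5.

2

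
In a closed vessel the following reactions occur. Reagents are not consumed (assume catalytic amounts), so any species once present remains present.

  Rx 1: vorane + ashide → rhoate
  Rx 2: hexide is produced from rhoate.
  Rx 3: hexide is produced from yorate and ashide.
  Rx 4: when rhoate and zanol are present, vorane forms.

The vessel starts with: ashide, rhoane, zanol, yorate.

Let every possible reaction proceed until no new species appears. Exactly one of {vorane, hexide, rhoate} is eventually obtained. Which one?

yorate and ashide present → hexide forms (Rx 3).
vorane would need rhoate and zanol (Rx 4), but rhoate never forms. rhoate would need vorane and ashide (Rx 1), but vorane never forms.

hexide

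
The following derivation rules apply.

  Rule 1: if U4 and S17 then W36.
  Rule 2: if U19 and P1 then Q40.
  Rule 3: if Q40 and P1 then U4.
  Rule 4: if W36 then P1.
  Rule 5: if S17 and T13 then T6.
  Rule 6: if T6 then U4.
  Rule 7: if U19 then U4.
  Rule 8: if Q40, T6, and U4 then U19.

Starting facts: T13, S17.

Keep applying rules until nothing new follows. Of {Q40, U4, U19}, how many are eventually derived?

From S17 and T13, Rule 5 gives T6.
From T6, Rule 6 gives U4.
Q40 would need U19 and P1 (Rule 2), but U19 is never established.
U4: reached.
U19 would need Q40, T6, and U4 (Rule 8), but Q40 is never established.
Reached: U4 — 1 of the 3.

1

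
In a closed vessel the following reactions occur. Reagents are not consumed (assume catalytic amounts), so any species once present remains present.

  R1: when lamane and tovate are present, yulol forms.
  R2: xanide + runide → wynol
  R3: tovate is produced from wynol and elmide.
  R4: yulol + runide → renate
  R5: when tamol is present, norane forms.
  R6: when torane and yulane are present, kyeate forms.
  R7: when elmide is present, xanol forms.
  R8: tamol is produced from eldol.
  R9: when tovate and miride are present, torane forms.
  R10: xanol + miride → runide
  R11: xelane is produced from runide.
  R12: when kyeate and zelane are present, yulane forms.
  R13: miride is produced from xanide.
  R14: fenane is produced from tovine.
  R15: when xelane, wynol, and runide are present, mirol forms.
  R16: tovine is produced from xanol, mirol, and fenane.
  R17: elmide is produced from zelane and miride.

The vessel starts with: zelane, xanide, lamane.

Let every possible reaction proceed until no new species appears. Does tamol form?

No

tamol would need eldol (R8), but eldol never forms.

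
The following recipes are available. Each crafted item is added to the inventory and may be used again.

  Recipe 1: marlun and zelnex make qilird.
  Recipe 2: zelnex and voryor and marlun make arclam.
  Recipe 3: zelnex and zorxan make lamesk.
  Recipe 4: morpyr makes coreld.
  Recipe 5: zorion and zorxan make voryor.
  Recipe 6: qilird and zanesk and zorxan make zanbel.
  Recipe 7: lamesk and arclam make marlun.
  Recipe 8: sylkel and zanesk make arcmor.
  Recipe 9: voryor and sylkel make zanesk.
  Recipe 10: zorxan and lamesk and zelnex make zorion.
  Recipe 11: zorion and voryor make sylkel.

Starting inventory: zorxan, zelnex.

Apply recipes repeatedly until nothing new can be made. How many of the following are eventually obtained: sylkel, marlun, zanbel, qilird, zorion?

2

Using Recipe 3, zelnex and zorxan make lamesk.
zorxan and lamesk and zelnex → zorion (Recipe 10).
Using Recipe 5, zorion and zorxan make voryor.
zorion and voryor → sylkel (Recipe 11).
sylkel: reached.
marlun would need lamesk and arclam (Recipe 7), but arclam is never obtained.
zanbel would need qilird, zanesk, and zorxan (Recipe 6), but qilird is never obtained.
qilird would need marlun and zelnex (Recipe 1), but marlun is never obtained.
zorion: reached.
Reached: sylkel and zorion — 2 of the 5.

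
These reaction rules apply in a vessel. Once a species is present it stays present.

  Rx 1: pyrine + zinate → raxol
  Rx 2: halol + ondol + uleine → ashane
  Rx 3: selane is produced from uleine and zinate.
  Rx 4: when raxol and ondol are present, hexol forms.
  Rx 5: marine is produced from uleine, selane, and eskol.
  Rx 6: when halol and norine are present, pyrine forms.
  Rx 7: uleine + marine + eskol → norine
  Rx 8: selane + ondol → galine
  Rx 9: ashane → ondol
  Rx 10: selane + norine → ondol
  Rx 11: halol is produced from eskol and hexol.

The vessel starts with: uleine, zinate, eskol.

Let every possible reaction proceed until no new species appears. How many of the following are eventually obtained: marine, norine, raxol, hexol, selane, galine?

4

uleine and zinate present → selane forms (Rx 3).
uleine, selane, and eskol present → marine forms (Rx 5).
uleine, marine, and eskol present → norine forms (Rx 7).
selane and norine present → ondol forms (Rx 10).
selane and ondol present → galine forms (Rx 8).
marine: reached.
norine: reached.
raxol would need pyrine and zinate (Rx 1), but pyrine never forms.
hexol would need raxol and ondol (Rx 4), but raxol never forms.
selane: reached.
galine: reached.
Reached: marine, norine, selane, and galine — 4 of the 6.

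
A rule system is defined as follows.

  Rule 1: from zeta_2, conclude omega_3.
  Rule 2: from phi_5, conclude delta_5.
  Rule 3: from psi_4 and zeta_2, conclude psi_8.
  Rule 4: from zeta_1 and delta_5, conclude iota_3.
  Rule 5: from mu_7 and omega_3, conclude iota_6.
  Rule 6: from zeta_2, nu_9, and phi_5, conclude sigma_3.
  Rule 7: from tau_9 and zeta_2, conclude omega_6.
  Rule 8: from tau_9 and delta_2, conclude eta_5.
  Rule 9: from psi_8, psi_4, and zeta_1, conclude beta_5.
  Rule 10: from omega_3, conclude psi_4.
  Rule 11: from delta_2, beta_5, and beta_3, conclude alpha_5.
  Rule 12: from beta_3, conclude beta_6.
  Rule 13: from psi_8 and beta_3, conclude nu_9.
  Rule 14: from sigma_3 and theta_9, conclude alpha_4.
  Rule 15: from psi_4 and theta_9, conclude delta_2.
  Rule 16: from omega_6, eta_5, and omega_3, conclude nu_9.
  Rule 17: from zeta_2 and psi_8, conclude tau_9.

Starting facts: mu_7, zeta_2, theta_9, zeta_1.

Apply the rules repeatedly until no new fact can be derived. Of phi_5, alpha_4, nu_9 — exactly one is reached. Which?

zeta_2 holds, so omega_3 follows (Rule 1).
omega_3 holds, so psi_4 follows (Rule 10).
From psi_4 and zeta_2, Rule 3 gives psi_8.
From psi_4 and theta_9, Rule 15 gives delta_2.
From zeta_2 and psi_8, Rule 17 gives tau_9.
tau_9 and delta_2 hold, so eta_5 follows (Rule 8).
tau_9 and zeta_2 hold, so omega_6 follows (Rule 7).
omega_6, eta_5, and omega_3 hold, so nu_9 follows (Rule 16).
alpha_4 would need sigma_3 and theta_9 (Rule 14), but sigma_3 is never established. No rule produces phi_5, and it is not given.

nu_9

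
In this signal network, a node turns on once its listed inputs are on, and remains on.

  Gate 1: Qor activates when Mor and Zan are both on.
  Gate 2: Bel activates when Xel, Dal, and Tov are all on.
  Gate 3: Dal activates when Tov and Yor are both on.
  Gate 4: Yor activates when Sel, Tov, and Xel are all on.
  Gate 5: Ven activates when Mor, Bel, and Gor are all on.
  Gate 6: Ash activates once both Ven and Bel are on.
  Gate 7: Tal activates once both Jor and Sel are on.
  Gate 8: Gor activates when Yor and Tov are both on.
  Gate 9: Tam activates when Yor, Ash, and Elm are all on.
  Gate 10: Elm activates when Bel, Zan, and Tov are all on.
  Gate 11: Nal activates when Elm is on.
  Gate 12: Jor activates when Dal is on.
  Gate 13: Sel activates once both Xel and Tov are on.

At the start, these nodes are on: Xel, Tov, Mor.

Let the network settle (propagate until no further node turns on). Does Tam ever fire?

No

Tam would need Yor, Ash, and Elm (Gate 9), but Elm never turns on.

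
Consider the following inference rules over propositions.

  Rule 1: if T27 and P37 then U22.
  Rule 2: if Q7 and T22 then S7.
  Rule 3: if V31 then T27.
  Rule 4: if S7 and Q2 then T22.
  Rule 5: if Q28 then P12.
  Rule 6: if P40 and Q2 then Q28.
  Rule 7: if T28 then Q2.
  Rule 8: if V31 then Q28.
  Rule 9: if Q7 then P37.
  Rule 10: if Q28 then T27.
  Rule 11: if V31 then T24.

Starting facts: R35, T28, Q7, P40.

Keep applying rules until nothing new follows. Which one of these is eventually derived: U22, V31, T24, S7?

From Q7, Rule 9 gives P37.
From T28, Rule 7 gives Q2.
P40 and Q2 hold, so Q28 follows (Rule 6).
Q28 holds, so T27 follows (Rule 10).
From T27 and P37, Rule 1 gives U22.
S7 would need Q7 and T22 (Rule 2), but T22 is never established. No rule produces V31, and it is not given. T24 would need V31 (Rule 11), but V31 is never established.

U22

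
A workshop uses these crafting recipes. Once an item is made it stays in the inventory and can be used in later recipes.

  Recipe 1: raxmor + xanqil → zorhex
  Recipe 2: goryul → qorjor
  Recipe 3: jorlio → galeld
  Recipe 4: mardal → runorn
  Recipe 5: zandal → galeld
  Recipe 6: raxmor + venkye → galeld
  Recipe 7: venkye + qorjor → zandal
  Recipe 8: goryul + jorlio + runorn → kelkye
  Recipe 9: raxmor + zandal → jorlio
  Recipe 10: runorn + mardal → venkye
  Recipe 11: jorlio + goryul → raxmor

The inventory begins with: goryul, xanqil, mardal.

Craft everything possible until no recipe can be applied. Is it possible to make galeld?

Yes

Using Recipe 4, mardal makes runorn.
goryul → qorjor (Recipe 2).
runorn + mardal → venkye (Recipe 10).
venkye + qorjor → zandal (Recipe 7).
Using Recipe 5, zandal makes galeld.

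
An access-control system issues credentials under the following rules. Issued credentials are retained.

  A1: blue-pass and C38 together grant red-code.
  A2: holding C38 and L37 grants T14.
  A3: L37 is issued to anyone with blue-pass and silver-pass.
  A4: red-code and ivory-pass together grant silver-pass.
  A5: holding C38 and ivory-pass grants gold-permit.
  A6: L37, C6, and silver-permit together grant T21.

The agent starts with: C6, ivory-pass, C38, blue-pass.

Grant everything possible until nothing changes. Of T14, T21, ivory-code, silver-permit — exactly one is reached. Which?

Holding blue-pass and C38 grants red-code (A1).
Holding red-code and ivory-pass grants silver-pass (A4).
Holding blue-pass and silver-pass grants L37 (A3).
Holding C38 and L37 grants T14 (A2).
No rule produces ivory-code, and it is not given. T21 would need L37, C6, and silver-permit (A6), but silver-permit is never granted. No rule produces silver-permit, and it is not given.

T14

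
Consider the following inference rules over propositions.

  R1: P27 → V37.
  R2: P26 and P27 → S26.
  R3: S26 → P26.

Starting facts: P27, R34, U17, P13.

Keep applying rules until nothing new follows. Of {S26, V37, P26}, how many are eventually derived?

From P27, R1 gives V37.
S26 would need P26 and P27 (R2), but P26 is never established.
V37: reached.
P26 would need S26 (R3), but S26 is never established.
Reached: V37 — 1 of the 3.

1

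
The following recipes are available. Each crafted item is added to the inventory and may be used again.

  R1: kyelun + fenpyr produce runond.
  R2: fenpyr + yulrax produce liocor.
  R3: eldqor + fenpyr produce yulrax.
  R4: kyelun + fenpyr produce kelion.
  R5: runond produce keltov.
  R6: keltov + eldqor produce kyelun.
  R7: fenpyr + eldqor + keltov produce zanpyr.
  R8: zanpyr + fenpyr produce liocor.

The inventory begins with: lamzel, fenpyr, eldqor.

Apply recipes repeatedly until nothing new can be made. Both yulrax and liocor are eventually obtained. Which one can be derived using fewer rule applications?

yulrax: eldqor + fenpyr → yulrax (R3). [1 rule application]
liocor: Using R3, eldqor and fenpyr make yulrax. Using R2, fenpyr and yulrax make liocor. [2 rule applications]
yulrax needs fewer.

yulrax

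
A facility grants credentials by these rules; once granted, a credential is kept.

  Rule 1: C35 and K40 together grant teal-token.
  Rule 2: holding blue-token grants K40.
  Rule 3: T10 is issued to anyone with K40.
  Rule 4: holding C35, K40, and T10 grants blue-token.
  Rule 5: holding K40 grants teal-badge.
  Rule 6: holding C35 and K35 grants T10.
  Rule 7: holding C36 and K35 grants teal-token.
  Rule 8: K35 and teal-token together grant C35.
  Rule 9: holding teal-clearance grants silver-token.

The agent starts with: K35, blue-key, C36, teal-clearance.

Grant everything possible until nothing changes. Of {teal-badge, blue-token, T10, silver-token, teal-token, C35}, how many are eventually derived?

Holding teal-clearance grants silver-token (Rule 9).
Holding C36 and K35 grants teal-token (Rule 7).
Holding K35 and teal-token grants C35 (Rule 8).
Holding C35 and K35 grants T10 (Rule 6).
teal-badge would need K40 (Rule 5), but K40 is never granted.
blue-token would need C35, K40, and T10 (Rule 4), but K40 is never granted.
T10: reached.
silver-token: reached.
teal-token: reached.
C35: reached.
Reached: T10, silver-token, teal-token, and C35 — 4 of the 6.

4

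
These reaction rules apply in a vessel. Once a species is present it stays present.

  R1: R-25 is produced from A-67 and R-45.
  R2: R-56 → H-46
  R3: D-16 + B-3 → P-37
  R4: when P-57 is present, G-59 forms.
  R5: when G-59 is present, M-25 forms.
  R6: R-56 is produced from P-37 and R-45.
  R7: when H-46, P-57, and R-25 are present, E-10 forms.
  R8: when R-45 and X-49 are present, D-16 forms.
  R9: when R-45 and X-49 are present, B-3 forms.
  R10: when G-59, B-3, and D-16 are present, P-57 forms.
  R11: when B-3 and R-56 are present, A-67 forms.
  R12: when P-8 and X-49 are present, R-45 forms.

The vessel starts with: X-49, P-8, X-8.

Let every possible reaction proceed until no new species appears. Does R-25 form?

P-8 and X-49 present → R-45 forms (R12).
R-45 and X-49 present → D-16 forms (R8).
R-45 and X-49 present → B-3 forms (R9).
D-16 and B-3 present → P-37 forms (R3).
P-37 and R-45 present → R-56 forms (R6).
B-3 and R-56 present → A-67 forms (R11).
A-67 and R-45 present → R-25 forms (R1).

Yes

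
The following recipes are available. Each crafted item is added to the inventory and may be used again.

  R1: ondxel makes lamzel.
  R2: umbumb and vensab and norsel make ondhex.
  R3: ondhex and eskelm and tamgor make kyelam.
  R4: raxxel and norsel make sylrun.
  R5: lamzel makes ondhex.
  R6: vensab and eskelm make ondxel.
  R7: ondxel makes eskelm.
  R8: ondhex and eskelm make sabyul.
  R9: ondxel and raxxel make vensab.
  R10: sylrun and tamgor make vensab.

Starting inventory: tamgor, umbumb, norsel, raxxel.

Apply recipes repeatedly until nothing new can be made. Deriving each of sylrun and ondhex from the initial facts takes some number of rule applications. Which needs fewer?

sylrun: raxxel and norsel → sylrun (R4). [1 rule application]
ondhex: raxxel and norsel → sylrun (R4). sylrun and tamgor → vensab (R10). Using R2, umbumb, vensab, and norsel make ondhex. [3 rule applications]
sylrun needs fewer.

sylrun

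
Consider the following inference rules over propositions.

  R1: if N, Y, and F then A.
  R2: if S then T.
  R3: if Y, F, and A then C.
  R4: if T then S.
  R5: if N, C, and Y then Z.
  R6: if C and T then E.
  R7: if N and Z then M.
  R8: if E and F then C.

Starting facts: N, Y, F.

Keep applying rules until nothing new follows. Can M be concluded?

Yes

N, Y, and F hold, so A follows (R1).
From Y, F, and A, R3 gives C.
N, C, and Y hold, so Z follows (R5).
From N and Z, R7 gives M.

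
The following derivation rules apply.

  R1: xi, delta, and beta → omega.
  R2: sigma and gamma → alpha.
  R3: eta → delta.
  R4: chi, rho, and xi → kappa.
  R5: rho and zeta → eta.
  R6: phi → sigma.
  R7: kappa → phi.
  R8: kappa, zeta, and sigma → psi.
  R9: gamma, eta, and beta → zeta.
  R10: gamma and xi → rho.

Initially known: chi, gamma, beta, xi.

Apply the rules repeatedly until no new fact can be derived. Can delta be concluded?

No

delta would need eta (R3), but eta is never established.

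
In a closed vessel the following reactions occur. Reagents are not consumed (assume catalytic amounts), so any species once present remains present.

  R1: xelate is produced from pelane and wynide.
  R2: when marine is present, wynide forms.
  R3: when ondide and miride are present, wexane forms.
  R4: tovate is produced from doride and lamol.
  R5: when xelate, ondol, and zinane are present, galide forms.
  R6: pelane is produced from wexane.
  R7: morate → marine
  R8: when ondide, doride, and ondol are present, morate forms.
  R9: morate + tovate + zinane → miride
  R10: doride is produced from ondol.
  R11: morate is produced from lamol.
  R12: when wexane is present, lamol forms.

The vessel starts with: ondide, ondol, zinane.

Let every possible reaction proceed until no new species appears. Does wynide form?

Yes

ondol present → doride forms (R10).
ondide, doride, and ondol present → morate forms (R8).
morate present → marine forms (R7).
marine present → wynide forms (R2).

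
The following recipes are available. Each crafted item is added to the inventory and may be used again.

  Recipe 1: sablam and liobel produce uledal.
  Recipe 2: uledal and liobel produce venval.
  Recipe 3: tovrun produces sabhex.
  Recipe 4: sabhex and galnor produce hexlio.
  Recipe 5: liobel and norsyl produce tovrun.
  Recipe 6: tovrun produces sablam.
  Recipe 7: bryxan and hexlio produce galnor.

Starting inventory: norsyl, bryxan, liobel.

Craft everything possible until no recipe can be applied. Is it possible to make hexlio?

hexlio would need sabhex and galnor (Recipe 4), but galnor is never obtained.

No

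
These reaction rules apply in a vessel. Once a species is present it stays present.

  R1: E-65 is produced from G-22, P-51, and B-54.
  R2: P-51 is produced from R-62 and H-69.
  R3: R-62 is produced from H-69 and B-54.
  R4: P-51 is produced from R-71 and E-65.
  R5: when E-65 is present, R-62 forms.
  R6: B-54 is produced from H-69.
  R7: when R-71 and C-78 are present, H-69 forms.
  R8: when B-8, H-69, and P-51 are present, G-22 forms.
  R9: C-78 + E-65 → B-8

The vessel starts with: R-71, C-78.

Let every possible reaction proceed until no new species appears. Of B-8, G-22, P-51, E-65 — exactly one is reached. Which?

P-51

R-71 and C-78 present → H-69 forms (R7).
H-69 present → B-54 forms (R6).
H-69 and B-54 present → R-62 forms (R3).
R-62 and H-69 present → P-51 forms (R2).
G-22 would need B-8, H-69, and P-51 (R8), but B-8 never forms. B-8 would need C-78 and E-65 (R9), but E-65 never forms. E-65 would need G-22, P-51, and B-54 (R1), but G-22 never forms.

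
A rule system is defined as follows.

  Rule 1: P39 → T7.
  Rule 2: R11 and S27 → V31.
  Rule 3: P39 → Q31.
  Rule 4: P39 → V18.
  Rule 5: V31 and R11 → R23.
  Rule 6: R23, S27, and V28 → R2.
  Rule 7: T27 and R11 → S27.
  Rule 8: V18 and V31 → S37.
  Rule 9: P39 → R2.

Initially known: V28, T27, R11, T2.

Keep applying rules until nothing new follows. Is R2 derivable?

Yes

T27 and R11 hold, so S27 follows (Rule 7).
From R11 and S27, Rule 2 gives V31.
From V31 and R11, Rule 5 gives R23.
R23, S27, and V28 hold, so R2 follows (Rule 6).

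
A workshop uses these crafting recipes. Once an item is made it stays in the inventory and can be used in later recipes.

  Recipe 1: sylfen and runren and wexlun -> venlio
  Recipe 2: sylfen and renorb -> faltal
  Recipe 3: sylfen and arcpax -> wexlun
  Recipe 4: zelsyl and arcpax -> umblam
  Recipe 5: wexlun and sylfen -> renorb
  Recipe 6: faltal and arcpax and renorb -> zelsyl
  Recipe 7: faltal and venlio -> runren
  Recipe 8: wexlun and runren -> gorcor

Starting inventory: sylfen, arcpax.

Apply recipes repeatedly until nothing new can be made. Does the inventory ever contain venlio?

venlio would need sylfen, runren, and wexlun (Recipe 1), but runren is never obtained.

No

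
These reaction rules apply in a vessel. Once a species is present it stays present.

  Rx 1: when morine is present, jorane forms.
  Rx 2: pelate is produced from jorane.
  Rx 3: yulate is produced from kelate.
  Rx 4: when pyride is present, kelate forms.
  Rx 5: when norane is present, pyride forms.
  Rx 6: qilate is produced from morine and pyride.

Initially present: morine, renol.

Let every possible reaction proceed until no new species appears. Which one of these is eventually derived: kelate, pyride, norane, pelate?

pelate

morine present → jorane forms (Rx 1).
jorane present → pelate forms (Rx 2).
pyride would need norane (Rx 5), but norane never forms. No rule produces norane, and it is not given. kelate would need pyride (Rx 4), but pyride never forms.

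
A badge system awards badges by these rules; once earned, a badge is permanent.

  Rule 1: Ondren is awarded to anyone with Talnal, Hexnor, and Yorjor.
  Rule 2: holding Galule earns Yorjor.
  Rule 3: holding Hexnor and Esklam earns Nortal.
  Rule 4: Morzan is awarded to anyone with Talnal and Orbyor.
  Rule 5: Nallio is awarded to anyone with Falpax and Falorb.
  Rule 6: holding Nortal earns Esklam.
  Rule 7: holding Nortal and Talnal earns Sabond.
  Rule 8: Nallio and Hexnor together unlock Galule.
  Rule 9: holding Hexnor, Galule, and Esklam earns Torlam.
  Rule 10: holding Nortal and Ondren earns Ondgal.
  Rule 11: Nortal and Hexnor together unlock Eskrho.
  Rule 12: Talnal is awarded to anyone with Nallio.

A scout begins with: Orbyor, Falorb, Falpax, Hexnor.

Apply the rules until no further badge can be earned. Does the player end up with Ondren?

With Falpax and Falorb, Nallio is earned (Rule 5).
With Nallio and Hexnor, Galule is earned (Rule 8).
With Nallio, Talnal is earned (Rule 12).
With Galule, Yorjor is earned (Rule 2).
With Talnal, Hexnor, and Yorjor, Ondren is earned (Rule 1).

Yes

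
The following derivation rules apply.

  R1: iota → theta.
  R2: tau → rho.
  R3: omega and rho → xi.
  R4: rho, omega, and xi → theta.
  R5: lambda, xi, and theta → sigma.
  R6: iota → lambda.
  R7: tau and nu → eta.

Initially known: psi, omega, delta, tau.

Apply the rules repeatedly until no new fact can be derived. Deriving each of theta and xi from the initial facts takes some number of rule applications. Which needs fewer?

xi

xi: tau holds, so rho follows (R2). omega and rho hold, so xi follows (R3). [2 rule applications]
theta: tau holds, so rho follows (R2). omega and rho hold, so xi follows (R3). From rho, omega, and xi, R4 gives theta. [3 rule applications]
xi needs fewer.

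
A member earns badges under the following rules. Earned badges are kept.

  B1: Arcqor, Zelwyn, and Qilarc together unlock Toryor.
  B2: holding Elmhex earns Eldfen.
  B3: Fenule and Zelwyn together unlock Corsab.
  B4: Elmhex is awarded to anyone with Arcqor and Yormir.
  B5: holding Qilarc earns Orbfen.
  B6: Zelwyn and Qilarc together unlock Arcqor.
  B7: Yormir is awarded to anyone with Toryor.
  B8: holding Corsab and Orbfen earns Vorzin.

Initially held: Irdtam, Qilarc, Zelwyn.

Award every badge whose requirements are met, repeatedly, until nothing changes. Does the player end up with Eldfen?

Yes

With Zelwyn and Qilarc, Arcqor is earned (B6).
With Arcqor, Zelwyn, and Qilarc, Toryor is earned (B1).
With Toryor, Yormir is earned (B7).
With Arcqor and Yormir, Elmhex is earned (B4).
With Elmhex, Eldfen is earned (B2).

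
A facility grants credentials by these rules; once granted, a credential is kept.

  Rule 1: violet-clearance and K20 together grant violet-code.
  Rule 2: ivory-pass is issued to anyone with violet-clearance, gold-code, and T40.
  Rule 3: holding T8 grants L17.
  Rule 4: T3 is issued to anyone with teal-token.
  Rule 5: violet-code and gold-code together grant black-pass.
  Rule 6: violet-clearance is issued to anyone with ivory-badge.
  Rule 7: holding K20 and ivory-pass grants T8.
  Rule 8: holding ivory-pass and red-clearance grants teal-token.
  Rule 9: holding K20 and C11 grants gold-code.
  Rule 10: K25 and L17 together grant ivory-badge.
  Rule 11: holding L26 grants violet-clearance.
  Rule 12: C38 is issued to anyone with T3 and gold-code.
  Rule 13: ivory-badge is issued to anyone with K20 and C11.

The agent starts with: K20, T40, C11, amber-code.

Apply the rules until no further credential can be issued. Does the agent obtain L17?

Yes

Holding K20 and C11 grants gold-code (Rule 9).
Holding K20 and C11 grants ivory-badge (Rule 13).
Holding ivory-badge grants violet-clearance (Rule 6).
Holding violet-clearance, gold-code, and T40 grants ivory-pass (Rule 2).
Holding K20 and ivory-pass grants T8 (Rule 7).
Holding T8 grants L17 (Rule 3).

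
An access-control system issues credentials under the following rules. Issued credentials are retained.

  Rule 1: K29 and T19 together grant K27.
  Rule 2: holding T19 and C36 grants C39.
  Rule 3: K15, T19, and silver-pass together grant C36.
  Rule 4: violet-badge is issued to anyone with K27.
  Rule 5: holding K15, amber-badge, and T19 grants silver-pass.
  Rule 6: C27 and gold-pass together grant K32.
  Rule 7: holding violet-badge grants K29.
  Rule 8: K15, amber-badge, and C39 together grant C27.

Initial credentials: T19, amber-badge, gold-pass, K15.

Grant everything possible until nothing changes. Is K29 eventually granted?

K29 would need violet-badge (Rule 7), but violet-badge is never granted.

No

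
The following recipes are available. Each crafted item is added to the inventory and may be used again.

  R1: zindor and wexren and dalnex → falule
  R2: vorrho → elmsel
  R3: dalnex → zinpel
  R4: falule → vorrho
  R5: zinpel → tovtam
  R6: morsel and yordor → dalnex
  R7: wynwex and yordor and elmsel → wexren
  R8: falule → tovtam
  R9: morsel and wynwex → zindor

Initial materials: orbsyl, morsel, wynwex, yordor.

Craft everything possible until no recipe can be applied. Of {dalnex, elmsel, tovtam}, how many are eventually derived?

2

morsel and yordor → dalnex (R6).
Using R3, dalnex makes zinpel.
Using R5, zinpel makes tovtam.
dalnex: reached.
elmsel would need vorrho (R2), but vorrho is never obtained.
tovtam: reached.
Reached: dalnex and tovtam — 2 of the 3.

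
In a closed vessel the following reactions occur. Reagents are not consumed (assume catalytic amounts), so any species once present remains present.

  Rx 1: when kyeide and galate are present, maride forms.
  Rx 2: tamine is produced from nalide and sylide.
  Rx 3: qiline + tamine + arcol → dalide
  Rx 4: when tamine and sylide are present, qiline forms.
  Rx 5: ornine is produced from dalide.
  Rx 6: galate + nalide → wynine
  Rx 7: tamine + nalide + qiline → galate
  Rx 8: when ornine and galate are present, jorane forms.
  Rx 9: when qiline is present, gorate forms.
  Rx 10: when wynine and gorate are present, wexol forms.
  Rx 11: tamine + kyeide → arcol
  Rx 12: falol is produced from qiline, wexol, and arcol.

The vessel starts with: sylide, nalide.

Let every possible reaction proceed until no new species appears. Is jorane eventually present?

No

jorane would need ornine and galate (Rx 8), but ornine never forms.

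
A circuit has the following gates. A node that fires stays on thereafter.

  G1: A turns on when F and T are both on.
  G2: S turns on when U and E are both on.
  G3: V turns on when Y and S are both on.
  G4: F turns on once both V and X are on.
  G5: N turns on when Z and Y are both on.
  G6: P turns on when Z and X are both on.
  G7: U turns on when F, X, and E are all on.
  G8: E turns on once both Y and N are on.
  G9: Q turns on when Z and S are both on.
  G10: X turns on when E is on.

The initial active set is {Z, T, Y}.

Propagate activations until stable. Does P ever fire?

Yes

Z and Y are on, so N turns on (G5).
Y and N are on, so E turns on (G8).
G10: E on → X on.
G6: Z and X on → P on.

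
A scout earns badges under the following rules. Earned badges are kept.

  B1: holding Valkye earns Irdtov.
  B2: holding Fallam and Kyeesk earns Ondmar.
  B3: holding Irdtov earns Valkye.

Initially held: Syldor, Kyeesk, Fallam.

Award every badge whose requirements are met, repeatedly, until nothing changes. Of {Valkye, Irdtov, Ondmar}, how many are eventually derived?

1

With Fallam and Kyeesk, Ondmar is earned (B2).
Valkye would need Irdtov (B3), but Irdtov is never earned.
Irdtov would need Valkye (B1), but Valkye is never earned.
Ondmar: reached.
Reached: Ondmar — 1 of the 3.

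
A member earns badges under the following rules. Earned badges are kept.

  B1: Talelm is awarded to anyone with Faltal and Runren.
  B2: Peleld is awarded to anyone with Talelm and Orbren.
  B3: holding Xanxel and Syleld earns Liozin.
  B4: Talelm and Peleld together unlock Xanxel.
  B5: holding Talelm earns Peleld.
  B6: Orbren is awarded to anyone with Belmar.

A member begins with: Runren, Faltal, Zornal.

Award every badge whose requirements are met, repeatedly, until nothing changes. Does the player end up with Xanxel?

Yes

With Faltal and Runren, Talelm is earned (B1).
With Talelm, Peleld is earned (B5).
With Talelm and Peleld, Xanxel is earned (B4).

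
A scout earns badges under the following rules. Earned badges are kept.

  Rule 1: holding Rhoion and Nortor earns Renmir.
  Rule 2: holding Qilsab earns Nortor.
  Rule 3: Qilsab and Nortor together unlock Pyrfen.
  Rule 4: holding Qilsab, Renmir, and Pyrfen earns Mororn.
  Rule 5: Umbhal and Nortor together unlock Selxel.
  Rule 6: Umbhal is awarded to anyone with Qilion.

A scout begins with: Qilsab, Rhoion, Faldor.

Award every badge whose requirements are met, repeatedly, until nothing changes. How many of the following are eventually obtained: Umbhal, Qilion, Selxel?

0

Umbhal would need Qilion (Rule 6), but Qilion is never earned.
No rule produces Qilion, and it is not given.
Selxel would need Umbhal and Nortor (Rule 5), but Umbhal is never earned.
None of the 3 are reached.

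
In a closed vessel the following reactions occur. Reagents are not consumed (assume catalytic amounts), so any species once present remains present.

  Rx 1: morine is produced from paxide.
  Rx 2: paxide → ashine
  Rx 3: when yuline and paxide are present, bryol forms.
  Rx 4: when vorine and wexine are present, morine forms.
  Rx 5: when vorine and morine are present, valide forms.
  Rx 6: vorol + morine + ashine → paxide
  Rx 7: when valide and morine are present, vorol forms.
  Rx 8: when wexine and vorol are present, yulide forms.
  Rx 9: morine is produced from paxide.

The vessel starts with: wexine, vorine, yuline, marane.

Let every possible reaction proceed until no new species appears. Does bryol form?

bryol would need yuline and paxide (Rx 3), but paxide never forms.

No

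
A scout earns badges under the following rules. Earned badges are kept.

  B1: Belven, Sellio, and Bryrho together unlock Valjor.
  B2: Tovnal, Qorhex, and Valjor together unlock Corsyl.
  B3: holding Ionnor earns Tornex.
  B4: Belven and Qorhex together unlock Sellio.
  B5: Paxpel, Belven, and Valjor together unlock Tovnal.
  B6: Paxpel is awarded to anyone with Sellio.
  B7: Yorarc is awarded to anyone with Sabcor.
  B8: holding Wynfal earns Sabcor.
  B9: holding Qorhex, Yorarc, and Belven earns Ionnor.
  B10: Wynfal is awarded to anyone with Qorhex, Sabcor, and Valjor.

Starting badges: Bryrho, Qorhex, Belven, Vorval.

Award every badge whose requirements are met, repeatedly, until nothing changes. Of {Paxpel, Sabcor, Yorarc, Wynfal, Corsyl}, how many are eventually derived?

With Belven and Qorhex, Sellio is earned (B4).
With Belven, Sellio, and Bryrho, Valjor is earned (B1).
With Sellio, Paxpel is earned (B6).
With Paxpel, Belven, and Valjor, Tovnal is earned (B5).
With Tovnal, Qorhex, and Valjor, Corsyl is earned (B2).
Paxpel: reached.
Sabcor would need Wynfal (B8), but Wynfal is never earned.
Yorarc would need Sabcor (B7), but Sabcor is never earned.
Wynfal would need Qorhex, Sabcor, and Valjor (B10), but Sabcor is never earned.
Corsyl: reached.
Reached: Paxpel and Corsyl — 2 of the 5.

2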